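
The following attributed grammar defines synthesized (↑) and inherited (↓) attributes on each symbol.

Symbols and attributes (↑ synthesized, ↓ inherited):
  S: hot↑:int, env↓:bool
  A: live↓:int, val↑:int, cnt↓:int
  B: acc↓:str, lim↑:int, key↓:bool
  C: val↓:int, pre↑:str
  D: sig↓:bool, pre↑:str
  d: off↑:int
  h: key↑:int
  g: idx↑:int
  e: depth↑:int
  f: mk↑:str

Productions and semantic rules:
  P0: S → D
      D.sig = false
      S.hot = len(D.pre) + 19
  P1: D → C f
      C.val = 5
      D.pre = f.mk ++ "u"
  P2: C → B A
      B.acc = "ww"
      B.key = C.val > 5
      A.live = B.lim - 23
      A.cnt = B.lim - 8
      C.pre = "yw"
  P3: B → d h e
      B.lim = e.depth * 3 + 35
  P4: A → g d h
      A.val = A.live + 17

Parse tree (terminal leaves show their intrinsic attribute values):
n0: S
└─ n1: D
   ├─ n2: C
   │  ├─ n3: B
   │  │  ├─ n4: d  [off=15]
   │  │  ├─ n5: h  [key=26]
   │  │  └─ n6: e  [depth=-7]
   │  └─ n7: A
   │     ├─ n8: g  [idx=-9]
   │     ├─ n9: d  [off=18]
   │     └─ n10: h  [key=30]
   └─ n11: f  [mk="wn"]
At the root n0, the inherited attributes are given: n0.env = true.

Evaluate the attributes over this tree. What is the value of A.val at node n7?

8

1. n0.env = true  [given at root]
2. n1.sig = false  [false]
3. n2.val = 5  [5]
4. n3.acc = "ww"  ["ww"]
5. n3.key = false  [C.val > 5]
6. n4.off = 15  [terminal]
7. n5.key = 26  [terminal]
8. n6.depth = -7  [terminal]
9. n3.lim = 14  [e.depth * 3 + 35]
10. n7.live = -9  [B.lim - 23]
11. n7.cnt = 6  [B.lim - 8]
12. n8.idx = -9  [terminal]
13. n9.off = 18  [terminal]
14. n10.key = 30  [terminal]
15. n7.val = 8  [A.live + 17]
16. n2.pre = "yw"  ["yw"]
17. n11.mk = "wn"  [terminal]
18. n1.pre = "wnu"  [f.mk ++ "u"]
19. n0.hot = 22  [len(D.pre) + 19]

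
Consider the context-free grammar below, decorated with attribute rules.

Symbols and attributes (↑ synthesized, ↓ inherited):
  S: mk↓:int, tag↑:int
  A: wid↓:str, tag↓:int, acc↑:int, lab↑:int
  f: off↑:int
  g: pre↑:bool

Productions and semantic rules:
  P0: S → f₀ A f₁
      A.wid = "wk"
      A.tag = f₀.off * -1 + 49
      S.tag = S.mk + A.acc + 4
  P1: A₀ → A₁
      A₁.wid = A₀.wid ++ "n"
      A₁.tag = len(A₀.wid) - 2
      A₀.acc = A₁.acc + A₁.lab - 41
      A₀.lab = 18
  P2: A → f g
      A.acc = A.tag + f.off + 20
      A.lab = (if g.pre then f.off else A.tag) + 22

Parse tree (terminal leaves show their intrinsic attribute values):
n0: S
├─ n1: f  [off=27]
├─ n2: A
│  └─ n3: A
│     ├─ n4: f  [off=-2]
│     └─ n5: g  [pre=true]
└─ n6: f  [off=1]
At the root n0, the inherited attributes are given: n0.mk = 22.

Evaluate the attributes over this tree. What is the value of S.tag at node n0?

23

1. n0.mk = 22  [given at root]
2. n1.off = 27  [terminal]
3. n2.wid = "wk"  ["wk"]
4. n2.tag = 22  [f₀.off * -1 + 49]
5. n3.wid = "wkn"  [A₀.wid ++ "n"]
6. n3.tag = 0  [len(A₀.wid) - 2]
7. n4.off = -2  [terminal]
8. n5.pre = true  [terminal]
9. n3.acc = 18  [A.tag + f.off + 20]
10. n3.lab = 20  [(if g.pre then f.off else A.tag) + 22]
11. n2.acc = -3  [A₁.acc + A₁.lab - 41]
12. n2.lab = 18  [18]
13. n6.off = 1  [terminal]
14. n0.tag = 23  [S.mk + A.acc + 4]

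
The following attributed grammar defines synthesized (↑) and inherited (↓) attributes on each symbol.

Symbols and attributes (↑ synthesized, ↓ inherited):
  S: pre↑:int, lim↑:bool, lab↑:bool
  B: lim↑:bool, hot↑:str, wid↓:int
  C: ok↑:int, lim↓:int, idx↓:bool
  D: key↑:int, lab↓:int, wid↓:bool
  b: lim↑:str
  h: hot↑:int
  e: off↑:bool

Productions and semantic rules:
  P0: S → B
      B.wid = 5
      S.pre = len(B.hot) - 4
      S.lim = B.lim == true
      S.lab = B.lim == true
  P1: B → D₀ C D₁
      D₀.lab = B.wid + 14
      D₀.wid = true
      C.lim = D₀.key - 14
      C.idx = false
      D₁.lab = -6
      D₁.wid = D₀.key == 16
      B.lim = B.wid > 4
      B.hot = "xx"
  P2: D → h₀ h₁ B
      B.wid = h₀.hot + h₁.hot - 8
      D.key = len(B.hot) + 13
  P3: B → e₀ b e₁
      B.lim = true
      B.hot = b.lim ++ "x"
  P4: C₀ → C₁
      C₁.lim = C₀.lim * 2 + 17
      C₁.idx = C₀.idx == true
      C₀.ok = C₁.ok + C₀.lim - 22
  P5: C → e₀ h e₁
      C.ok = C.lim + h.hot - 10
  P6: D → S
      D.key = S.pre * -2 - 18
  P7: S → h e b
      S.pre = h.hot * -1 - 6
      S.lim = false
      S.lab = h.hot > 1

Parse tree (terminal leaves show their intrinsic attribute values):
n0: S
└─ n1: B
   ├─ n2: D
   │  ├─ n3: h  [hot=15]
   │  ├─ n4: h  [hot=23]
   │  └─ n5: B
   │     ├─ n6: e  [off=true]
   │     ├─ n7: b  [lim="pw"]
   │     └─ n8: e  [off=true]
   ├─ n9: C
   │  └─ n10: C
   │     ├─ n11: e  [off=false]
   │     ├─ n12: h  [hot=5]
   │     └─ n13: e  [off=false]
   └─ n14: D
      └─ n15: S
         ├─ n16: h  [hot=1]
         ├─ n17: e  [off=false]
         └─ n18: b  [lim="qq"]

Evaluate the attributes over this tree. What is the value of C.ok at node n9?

1. n1.wid = 5  [5]
2. n2.lab = 19  [B.wid + 14]
3. n2.wid = true  [true]
4. n3.hot = 15  [terminal]
5. n4.hot = 23  [terminal]
6. n5.wid = 30  [h₀.hot + h₁.hot - 8]
7. n6.off = true  [terminal]
8. n7.lim = "pw"  [terminal]
9. n8.off = true  [terminal]
10. n5.lim = true  [true]
11. n5.hot = "pwx"  [b.lim ++ "x"]
12. n2.key = 16  [len(B.hot) + 13]
13. n9.lim = 2  [D₀.key - 14]
14. n9.idx = false  [false]
15. n10.lim = 21  [C₀.lim * 2 + 17]
16. n10.idx = false  [C₀.idx == true]
17. n11.off = false  [terminal]
18. n12.hot = 5  [terminal]
19. n13.off = false  [terminal]
20. n10.ok = 16  [C.lim + h.hot - 10]
21. n9.ok = -4  [C₁.ok + C₀.lim - 22]
22. n14.lab = -6  [-6]
23. n14.wid = true  [D₀.key == 16]
24. n16.hot = 1  [terminal]
25. n17.off = false  [terminal]
26. n18.lim = "qq"  [terminal]
27. n15.pre = -7  [h.hot * -1 - 6]
28. n15.lim = false  [false]
29. n15.lab = false  [h.hot > 1]
30. n14.key = -4  [S.pre * -2 - 18]
31. n1.lim = true  [B.wid > 4]
32. n1.hot = "xx"  ["xx"]
33. n0.pre = -2  [len(B.hot) - 4]
34. n0.lim = true  [B.lim == true]
35. n0.lab = true  [B.lim == true]

-4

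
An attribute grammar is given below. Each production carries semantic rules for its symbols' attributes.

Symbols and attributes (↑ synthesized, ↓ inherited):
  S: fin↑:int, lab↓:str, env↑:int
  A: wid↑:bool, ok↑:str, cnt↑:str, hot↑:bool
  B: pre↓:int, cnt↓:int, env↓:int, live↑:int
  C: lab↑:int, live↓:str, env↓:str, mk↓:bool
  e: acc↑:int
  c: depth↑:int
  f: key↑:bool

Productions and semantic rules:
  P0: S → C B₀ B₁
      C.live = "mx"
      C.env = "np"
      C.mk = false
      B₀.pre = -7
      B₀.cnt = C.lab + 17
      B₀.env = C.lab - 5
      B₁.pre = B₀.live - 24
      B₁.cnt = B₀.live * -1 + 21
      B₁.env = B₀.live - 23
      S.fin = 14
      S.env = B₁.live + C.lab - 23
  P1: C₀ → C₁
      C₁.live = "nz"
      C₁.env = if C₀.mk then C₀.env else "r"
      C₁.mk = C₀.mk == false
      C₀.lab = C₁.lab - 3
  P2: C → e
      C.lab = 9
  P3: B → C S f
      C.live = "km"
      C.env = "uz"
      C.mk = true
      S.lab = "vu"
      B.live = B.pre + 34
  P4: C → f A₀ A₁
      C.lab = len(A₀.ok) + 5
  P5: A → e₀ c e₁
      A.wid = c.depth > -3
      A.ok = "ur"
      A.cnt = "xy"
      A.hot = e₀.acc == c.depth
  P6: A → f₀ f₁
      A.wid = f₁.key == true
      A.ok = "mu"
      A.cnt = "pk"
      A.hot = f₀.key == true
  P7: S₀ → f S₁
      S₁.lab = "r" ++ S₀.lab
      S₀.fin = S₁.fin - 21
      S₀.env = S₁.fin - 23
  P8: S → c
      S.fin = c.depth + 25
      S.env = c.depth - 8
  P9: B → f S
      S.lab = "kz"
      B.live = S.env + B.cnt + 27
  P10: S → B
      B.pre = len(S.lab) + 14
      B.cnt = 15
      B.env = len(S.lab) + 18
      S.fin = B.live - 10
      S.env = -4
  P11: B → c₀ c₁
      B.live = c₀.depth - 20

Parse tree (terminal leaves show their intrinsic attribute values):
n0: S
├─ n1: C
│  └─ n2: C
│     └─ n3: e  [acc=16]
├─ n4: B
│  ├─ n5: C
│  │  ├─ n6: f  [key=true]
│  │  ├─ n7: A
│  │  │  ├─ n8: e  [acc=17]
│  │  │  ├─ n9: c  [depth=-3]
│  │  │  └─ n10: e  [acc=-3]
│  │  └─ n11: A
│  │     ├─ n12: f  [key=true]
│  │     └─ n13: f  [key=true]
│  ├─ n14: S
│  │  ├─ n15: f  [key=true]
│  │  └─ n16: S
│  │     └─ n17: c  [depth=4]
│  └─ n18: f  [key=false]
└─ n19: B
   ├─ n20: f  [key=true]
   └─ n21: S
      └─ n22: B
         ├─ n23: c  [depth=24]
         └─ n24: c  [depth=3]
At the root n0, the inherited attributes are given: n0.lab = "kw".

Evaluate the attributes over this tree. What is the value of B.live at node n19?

1. n0.lab = "kw"  [given at root]
2. n1.live = "mx"  ["mx"]
3. n1.env = "np"  ["np"]
4. n1.mk = false  [false]
5. n2.live = "nz"  ["nz"]
6. n2.env = "r"  [if C₀.mk then C₀.env else "r"]
7. n2.mk = true  [C₀.mk == false]
8. n3.acc = 16  [terminal]
9. n2.lab = 9  [9]
10. n1.lab = 6  [C₁.lab - 3]
11. n4.pre = -7  [-7]
12. n4.cnt = 23  [C.lab + 17]
13. n4.env = 1  [C.lab - 5]
14. n5.live = "km"  ["km"]
15. n5.env = "uz"  ["uz"]
16. n5.mk = true  [true]
17. n6.key = true  [terminal]
18. n8.acc = 17  [terminal]
19. n9.depth = -3  [terminal]
20. n10.acc = -3  [terminal]
21. n7.wid = false  [c.depth > -3]
22. n7.ok = "ur"  ["ur"]
23. n7.cnt = "xy"  ["xy"]
24. n7.hot = false  [e₀.acc == c.depth]
25. n12.key = true  [terminal]
26. n13.key = true  [terminal]
27. n11.wid = true  [f₁.key == true]
28. n11.ok = "mu"  ["mu"]
29. n11.cnt = "pk"  ["pk"]
30. n11.hot = true  [f₀.key == true]
31. n5.lab = 7  [len(A₀.ok) + 5]
32. n14.lab = "vu"  ["vu"]
33. n15.key = true  [terminal]
34. n16.lab = "rvu"  ["r" ++ S₀.lab]
35. n17.depth = 4  [terminal]
36. n16.fin = 29  [c.depth + 25]
37. n16.env = -4  [c.depth - 8]
38. n14.fin = 8  [S₁.fin - 21]
39. n14.env = 6  [S₁.fin - 23]
40. n18.key = false  [terminal]
41. n4.live = 27  [B.pre + 34]
42. n19.pre = 3  [B₀.live - 24]
43. n19.cnt = -6  [B₀.live * -1 + 21]
44. n19.env = 4  [B₀.live - 23]
45. n20.key = true  [terminal]
46. n21.lab = "kz"  ["kz"]
47. n22.pre = 16  [len(S.lab) + 14]
48. n22.cnt = 15  [15]
49. n22.env = 20  [len(S.lab) + 18]
50. n23.depth = 24  [terminal]
51. n24.depth = 3  [terminal]
52. n22.live = 4  [c₀.depth - 20]
53. n21.fin = -6  [B.live - 10]
54. n21.env = -4  [-4]
55. n19.live = 17  [S.env + B.cnt + 27]
56. n0.fin = 14  [14]
57. n0.env = 0  [B₁.live + C.lab - 23]

17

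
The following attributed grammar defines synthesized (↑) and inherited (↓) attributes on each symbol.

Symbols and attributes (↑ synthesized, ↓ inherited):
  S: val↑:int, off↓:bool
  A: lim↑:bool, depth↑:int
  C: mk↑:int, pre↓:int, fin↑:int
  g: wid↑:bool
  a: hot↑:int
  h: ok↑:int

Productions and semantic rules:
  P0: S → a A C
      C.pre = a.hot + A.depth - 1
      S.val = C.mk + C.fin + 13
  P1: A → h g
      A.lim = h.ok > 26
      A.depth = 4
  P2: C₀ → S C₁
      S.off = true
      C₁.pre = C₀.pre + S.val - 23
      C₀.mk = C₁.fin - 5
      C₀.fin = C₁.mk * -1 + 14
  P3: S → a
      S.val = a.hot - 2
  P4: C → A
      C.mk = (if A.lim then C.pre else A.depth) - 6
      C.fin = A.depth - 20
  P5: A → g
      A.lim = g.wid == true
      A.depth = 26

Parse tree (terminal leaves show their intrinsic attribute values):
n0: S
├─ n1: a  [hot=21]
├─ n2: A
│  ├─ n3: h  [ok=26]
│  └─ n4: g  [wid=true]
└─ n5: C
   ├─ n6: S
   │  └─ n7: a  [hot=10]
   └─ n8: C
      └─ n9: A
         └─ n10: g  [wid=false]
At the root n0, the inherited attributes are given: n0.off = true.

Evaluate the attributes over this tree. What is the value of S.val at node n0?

8

1. n0.off = true  [given at root]
2. n1.hot = 21  [terminal]
3. n3.ok = 26  [terminal]
4. n4.wid = true  [terminal]
5. n2.lim = false  [h.ok > 26]
6. n2.depth = 4  [4]
7. n5.pre = 24  [a.hot + A.depth - 1]
8. n6.off = true  [true]
9. n7.hot = 10  [terminal]
10. n6.val = 8  [a.hot - 2]
11. n8.pre = 9  [C₀.pre + S.val - 23]
12. n10.wid = false  [terminal]
13. n9.lim = false  [g.wid == true]
14. n9.depth = 26  [26]
15. n8.mk = 20  [(if A.lim then C.pre else A.depth) - 6]
16. n8.fin = 6  [A.depth - 20]
17. n5.mk = 1  [C₁.fin - 5]
18. n5.fin = -6  [C₁.mk * -1 + 14]
19. n0.val = 8  [C.mk + C.fin + 13]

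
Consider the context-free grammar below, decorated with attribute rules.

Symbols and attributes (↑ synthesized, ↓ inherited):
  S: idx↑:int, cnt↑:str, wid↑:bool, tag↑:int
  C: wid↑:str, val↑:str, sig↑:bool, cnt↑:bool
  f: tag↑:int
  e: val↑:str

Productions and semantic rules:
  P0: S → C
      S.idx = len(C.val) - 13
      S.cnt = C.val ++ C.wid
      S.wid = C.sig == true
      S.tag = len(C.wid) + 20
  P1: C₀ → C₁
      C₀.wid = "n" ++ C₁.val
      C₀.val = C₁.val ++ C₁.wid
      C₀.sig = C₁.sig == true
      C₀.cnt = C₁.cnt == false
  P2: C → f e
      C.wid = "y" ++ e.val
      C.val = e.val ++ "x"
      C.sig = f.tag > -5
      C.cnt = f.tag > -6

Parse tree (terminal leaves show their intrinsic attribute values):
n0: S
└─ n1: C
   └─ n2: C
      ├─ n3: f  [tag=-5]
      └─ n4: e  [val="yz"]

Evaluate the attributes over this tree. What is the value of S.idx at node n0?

1. n3.tag = -5  [terminal]
2. n4.val = "yz"  [terminal]
3. n2.wid = "yyz"  ["y" ++ e.val]
4. n2.val = "yzx"  [e.val ++ "x"]
5. n2.sig = false  [f.tag > -5]
6. n2.cnt = true  [f.tag > -6]
7. n1.wid = "nyzx"  ["n" ++ C₁.val]
8. n1.val = "yzxyyz"  [C₁.val ++ C₁.wid]
9. n1.sig = false  [C₁.sig == true]
10. n1.cnt = false  [C₁.cnt == false]
11. n0.idx = -7  [len(C.val) - 13]
12. n0.cnt = "yzxyyznyzx"  [C.val ++ C.wid]
13. n0.wid = false  [C.sig == true]
14. n0.tag = 24  [len(C.wid) + 20]

-7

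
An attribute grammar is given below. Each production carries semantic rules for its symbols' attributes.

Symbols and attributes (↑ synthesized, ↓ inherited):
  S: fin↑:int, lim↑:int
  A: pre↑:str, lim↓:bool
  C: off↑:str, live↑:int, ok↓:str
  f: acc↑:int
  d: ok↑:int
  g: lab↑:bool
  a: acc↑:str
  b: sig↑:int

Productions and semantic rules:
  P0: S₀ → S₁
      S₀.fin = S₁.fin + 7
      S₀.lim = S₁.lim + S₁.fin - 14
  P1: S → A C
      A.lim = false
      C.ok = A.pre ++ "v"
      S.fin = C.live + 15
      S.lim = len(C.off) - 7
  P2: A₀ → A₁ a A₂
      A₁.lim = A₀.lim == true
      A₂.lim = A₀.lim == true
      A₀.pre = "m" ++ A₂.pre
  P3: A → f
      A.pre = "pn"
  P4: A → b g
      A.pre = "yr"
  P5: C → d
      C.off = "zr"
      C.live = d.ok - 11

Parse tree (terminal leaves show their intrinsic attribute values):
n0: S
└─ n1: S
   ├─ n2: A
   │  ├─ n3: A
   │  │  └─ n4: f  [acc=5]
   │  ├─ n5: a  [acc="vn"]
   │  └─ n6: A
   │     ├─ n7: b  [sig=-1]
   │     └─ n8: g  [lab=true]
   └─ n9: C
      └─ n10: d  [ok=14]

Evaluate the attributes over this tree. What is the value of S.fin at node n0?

1. n2.lim = false  [false]
2. n3.lim = false  [A₀.lim == true]
3. n4.acc = 5  [terminal]
4. n3.pre = "pn"  ["pn"]
5. n5.acc = "vn"  [terminal]
6. n6.lim = false  [A₀.lim == true]
7. n7.sig = -1  [terminal]
8. n8.lab = true  [terminal]
9. n6.pre = "yr"  ["yr"]
10. n2.pre = "myr"  ["m" ++ A₂.pre]
11. n9.ok = "myrv"  [A.pre ++ "v"]
12. n10.ok = 14  [terminal]
13. n9.off = "zr"  ["zr"]
14. n9.live = 3  [d.ok - 11]
15. n1.fin = 18  [C.live + 15]
16. n1.lim = -5  [len(C.off) - 7]
17. n0.fin = 25  [S₁.fin + 7]
18. n0.lim = -1  [S₁.lim + S₁.fin - 14]

25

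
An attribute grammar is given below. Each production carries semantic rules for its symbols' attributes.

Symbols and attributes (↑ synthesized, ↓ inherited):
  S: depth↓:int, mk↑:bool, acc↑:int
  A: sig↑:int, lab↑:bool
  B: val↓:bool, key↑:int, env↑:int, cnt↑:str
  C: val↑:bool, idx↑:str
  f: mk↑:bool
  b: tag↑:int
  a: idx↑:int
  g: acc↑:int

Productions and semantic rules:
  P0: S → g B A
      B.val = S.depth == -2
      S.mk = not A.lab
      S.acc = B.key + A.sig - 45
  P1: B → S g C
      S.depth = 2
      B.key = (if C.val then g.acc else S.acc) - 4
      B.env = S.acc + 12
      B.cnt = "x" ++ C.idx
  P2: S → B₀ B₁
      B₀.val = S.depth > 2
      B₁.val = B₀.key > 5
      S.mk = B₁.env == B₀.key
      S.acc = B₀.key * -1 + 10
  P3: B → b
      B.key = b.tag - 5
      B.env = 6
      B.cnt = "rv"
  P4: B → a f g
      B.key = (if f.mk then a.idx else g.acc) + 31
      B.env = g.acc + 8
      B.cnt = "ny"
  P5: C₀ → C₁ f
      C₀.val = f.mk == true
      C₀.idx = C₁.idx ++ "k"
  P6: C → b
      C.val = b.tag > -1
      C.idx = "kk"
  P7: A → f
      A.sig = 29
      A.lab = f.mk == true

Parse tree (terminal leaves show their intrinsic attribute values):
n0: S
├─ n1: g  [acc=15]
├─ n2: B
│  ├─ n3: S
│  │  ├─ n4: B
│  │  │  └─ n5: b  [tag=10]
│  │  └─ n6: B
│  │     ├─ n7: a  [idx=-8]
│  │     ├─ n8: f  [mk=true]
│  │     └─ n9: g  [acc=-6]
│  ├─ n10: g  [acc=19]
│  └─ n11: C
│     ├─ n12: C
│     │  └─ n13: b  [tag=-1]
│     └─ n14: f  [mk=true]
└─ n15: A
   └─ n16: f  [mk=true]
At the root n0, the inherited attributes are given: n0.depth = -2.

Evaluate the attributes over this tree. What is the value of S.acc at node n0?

-1

1. n0.depth = -2  [given at root]
2. n1.acc = 15  [terminal]
3. n2.val = true  [S.depth == -2]
4. n3.depth = 2  [2]
5. n4.val = false  [S.depth > 2]
6. n5.tag = 10  [terminal]
7. n4.key = 5  [b.tag - 5]
8. n4.env = 6  [6]
9. n4.cnt = "rv"  ["rv"]
10. n6.val = false  [B₀.key > 5]
11. n7.idx = -8  [terminal]
12. n8.mk = true  [terminal]
13. n9.acc = -6  [terminal]
14. n6.key = 23  [(if f.mk then a.idx else g.acc) + 31]
15. n6.env = 2  [g.acc + 8]
16. n6.cnt = "ny"  ["ny"]
17. n3.mk = false  [B₁.env == B₀.key]
18. n3.acc = 5  [B₀.key * -1 + 10]
19. n10.acc = 19  [terminal]
20. n13.tag = -1  [terminal]
21. n12.val = false  [b.tag > -1]
22. n12.idx = "kk"  ["kk"]
23. n14.mk = true  [terminal]
24. n11.val = true  [f.mk == true]
25. n11.idx = "kkk"  [C₁.idx ++ "k"]
26. n2.key = 15  [(if C.val then g.acc else S.acc) - 4]
27. n2.env = 17  [S.acc + 12]
28. n2.cnt = "xkkk"  ["x" ++ C.idx]
29. n16.mk = true  [terminal]
30. n15.sig = 29  [29]
31. n15.lab = true  [f.mk == true]
32. n0.mk = false  [not A.lab]
33. n0.acc = -1  [B.key + A.sig - 45]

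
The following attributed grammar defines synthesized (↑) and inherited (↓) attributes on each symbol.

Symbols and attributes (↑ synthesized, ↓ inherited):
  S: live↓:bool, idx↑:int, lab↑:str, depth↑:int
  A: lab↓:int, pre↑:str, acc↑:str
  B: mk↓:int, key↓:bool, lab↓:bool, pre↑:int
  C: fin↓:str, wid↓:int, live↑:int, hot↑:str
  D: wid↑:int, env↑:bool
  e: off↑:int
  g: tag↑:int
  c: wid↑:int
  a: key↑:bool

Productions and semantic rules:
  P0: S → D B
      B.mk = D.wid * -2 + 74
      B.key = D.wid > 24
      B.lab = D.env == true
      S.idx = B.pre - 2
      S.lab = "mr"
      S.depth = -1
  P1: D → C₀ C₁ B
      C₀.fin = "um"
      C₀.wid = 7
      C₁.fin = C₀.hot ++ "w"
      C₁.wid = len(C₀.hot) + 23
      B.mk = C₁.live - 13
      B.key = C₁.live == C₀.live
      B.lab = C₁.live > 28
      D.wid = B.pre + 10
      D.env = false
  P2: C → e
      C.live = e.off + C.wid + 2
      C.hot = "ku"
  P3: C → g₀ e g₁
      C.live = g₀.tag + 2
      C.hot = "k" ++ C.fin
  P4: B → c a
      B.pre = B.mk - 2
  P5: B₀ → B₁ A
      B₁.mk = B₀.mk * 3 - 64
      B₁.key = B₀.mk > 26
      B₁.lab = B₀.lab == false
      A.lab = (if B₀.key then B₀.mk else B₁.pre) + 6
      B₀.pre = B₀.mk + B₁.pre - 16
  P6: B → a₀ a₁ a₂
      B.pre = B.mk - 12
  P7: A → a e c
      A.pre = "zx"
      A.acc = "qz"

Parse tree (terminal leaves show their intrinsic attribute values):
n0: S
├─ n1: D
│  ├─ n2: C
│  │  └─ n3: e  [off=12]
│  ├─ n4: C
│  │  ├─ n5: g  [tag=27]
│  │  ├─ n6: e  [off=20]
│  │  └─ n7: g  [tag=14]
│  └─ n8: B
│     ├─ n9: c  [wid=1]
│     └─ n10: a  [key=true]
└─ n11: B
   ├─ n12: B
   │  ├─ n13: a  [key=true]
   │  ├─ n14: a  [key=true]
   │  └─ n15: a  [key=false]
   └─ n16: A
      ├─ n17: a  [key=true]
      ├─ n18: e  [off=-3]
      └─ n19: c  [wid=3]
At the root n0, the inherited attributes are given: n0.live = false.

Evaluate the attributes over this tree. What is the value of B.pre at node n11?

12

1. n0.live = false  [given at root]
2. n2.fin = "um"  ["um"]
3. n2.wid = 7  [7]
4. n3.off = 12  [terminal]
5. n2.live = 21  [e.off + C.wid + 2]
6. n2.hot = "ku"  ["ku"]
7. n4.fin = "kuw"  [C₀.hot ++ "w"]
8. n4.wid = 25  [len(C₀.hot) + 23]
9. n5.tag = 27  [terminal]
10. n6.off = 20  [terminal]
11. n7.tag = 14  [terminal]
12. n4.live = 29  [g₀.tag + 2]
13. n4.hot = "kkuw"  ["k" ++ C.fin]
14. n8.mk = 16  [C₁.live - 13]
15. n8.key = false  [C₁.live == C₀.live]
16. n8.lab = true  [C₁.live > 28]
17. n9.wid = 1  [terminal]
18. n10.key = true  [terminal]
19. n8.pre = 14  [B.mk - 2]
20. n1.wid = 24  [B.pre + 10]
21. n1.env = false  [false]
22. n11.mk = 26  [D.wid * -2 + 74]
23. n11.key = false  [D.wid > 24]
24. n11.lab = false  [D.env == true]
25. n12.mk = 14  [B₀.mk * 3 - 64]
26. n12.key = false  [B₀.mk > 26]
27. n12.lab = true  [B₀.lab == false]
28. n13.key = true  [terminal]
29. n14.key = true  [terminal]
30. n15.key = false  [terminal]
31. n12.pre = 2  [B.mk - 12]
32. n16.lab = 8  [(if B₀.key then B₀.mk else B₁.pre) + 6]
33. n17.key = true  [terminal]
34. n18.off = -3  [terminal]
35. n19.wid = 3  [terminal]
36. n16.pre = "zx"  ["zx"]
37. n16.acc = "qz"  ["qz"]
38. n11.pre = 12  [B₀.mk + B₁.pre - 16]
39. n0.idx = 10  [B.pre - 2]
40. n0.lab = "mr"  ["mr"]
41. n0.depth = -1  [-1]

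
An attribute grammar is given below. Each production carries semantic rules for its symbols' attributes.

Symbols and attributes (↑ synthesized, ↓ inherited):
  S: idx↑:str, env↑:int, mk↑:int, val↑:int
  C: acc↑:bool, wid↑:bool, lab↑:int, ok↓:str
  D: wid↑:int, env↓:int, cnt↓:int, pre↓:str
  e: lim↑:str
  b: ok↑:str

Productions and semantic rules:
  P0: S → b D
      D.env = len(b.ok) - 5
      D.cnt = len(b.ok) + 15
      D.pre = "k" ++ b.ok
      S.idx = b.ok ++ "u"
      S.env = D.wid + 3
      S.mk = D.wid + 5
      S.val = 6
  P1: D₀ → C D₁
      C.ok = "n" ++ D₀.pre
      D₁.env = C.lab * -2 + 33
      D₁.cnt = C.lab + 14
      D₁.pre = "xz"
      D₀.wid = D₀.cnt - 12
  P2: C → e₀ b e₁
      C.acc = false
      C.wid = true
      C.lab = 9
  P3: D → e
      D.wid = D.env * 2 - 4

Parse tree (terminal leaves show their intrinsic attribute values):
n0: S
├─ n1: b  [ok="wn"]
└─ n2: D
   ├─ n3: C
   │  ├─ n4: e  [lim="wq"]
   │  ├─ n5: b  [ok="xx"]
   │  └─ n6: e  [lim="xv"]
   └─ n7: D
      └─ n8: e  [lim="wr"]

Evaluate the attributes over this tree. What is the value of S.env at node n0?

1. n1.ok = "wn"  [terminal]
2. n2.env = -3  [len(b.ok) - 5]
3. n2.cnt = 17  [len(b.ok) + 15]
4. n2.pre = "kwn"  ["k" ++ b.ok]
5. n3.ok = "nkwn"  ["n" ++ D₀.pre]
6. n4.lim = "wq"  [terminal]
7. n5.ok = "xx"  [terminal]
8. n6.lim = "xv"  [terminal]
9. n3.acc = false  [false]
10. n3.wid = true  [true]
11. n3.lab = 9  [9]
12. n7.env = 15  [C.lab * -2 + 33]
13. n7.cnt = 23  [C.lab + 14]
14. n7.pre = "xz"  ["xz"]
15. n8.lim = "wr"  [terminal]
16. n7.wid = 26  [D.env * 2 - 4]
17. n2.wid = 5  [D₀.cnt - 12]
18. n0.idx = "wnu"  [b.ok ++ "u"]
19. n0.env = 8  [D.wid + 3]
20. n0.mk = 10  [D.wid + 5]
21. n0.val = 6  [6]

8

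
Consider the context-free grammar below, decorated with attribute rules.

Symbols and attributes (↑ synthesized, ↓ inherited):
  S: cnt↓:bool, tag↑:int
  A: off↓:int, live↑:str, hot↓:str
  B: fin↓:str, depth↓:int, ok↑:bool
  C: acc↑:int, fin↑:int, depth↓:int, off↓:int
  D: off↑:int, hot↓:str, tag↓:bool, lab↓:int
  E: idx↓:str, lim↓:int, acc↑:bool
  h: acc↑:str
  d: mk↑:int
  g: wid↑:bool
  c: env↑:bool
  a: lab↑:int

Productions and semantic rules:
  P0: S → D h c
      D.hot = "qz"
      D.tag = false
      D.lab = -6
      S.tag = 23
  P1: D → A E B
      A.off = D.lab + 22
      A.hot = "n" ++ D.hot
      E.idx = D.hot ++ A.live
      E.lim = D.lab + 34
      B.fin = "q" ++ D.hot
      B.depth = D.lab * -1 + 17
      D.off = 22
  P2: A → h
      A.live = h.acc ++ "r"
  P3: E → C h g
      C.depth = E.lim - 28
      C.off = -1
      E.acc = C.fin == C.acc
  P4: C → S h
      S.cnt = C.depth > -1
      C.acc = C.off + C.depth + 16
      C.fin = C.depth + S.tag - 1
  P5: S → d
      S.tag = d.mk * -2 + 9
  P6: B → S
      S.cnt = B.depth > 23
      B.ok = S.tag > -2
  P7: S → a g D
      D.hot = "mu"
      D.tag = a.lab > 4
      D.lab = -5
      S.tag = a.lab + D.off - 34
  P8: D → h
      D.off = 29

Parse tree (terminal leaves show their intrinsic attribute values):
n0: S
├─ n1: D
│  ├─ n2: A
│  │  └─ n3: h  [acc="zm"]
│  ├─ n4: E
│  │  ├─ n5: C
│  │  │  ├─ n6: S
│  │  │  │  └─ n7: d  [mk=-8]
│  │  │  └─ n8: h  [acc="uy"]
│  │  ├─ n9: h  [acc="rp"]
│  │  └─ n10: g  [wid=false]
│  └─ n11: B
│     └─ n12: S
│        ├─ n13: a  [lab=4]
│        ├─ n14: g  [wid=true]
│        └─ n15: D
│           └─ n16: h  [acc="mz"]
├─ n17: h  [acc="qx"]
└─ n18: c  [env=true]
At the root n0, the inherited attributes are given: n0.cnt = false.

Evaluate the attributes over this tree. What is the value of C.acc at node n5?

15

1. n0.cnt = false  [given at root]
2. n1.hot = "qz"  ["qz"]
3. n1.tag = false  [false]
4. n1.lab = -6  [-6]
5. n2.off = 16  [D.lab + 22]
6. n2.hot = "nqz"  ["n" ++ D.hot]
7. n3.acc = "zm"  [terminal]
8. n2.live = "zmr"  [h.acc ++ "r"]
9. n4.idx = "qzzmr"  [D.hot ++ A.live]
10. n4.lim = 28  [D.lab + 34]
11. n5.depth = 0  [E.lim - 28]
12. n5.off = -1  [-1]
13. n6.cnt = true  [C.depth > -1]
14. n7.mk = -8  [terminal]
15. n6.tag = 25  [d.mk * -2 + 9]
16. n8.acc = "uy"  [terminal]
17. n5.acc = 15  [C.off + C.depth + 16]
18. n5.fin = 24  [C.depth + S.tag - 1]
19. n9.acc = "rp"  [terminal]
20. n10.wid = false  [terminal]
21. n4.acc = false  [C.fin == C.acc]
22. n11.fin = "qqz"  ["q" ++ D.hot]
23. n11.depth = 23  [D.lab * -1 + 17]
24. n12.cnt = false  [B.depth > 23]
25. n13.lab = 4  [terminal]
26. n14.wid = true  [terminal]
27. n15.hot = "mu"  ["mu"]
28. n15.tag = false  [a.lab > 4]
29. n15.lab = -5  [-5]
30. n16.acc = "mz"  [terminal]
31. n15.off = 29  [29]
32. n12.tag = -1  [a.lab + D.off - 34]
33. n11.ok = true  [S.tag > -2]
34. n1.off = 22  [22]
35. n17.acc = "qx"  [terminal]
36. n18.env = true  [terminal]
37. n0.tag = 23  [23]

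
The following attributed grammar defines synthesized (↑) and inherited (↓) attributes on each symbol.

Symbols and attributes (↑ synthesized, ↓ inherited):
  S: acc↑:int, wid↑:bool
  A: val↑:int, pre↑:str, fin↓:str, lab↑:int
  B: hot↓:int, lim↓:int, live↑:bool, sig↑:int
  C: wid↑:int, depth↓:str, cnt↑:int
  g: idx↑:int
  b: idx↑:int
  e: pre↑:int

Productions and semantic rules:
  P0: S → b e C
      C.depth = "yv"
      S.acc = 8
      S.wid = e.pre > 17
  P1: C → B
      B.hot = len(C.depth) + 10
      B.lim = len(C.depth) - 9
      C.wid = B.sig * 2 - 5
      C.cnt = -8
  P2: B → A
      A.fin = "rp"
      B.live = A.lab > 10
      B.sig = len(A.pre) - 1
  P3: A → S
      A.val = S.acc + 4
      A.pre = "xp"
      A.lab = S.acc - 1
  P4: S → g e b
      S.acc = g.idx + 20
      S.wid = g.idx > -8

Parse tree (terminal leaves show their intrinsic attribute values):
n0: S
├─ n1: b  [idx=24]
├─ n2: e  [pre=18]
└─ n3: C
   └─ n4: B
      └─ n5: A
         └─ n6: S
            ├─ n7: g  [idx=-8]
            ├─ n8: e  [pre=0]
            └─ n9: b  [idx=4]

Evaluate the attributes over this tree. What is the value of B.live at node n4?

true

1. n1.idx = 24  [terminal]
2. n2.pre = 18  [terminal]
3. n3.depth = "yv"  ["yv"]
4. n4.hot = 12  [len(C.depth) + 10]
5. n4.lim = -7  [len(C.depth) - 9]
6. n5.fin = "rp"  ["rp"]
7. n7.idx = -8  [terminal]
8. n8.pre = 0  [terminal]
9. n9.idx = 4  [terminal]
10. n6.acc = 12  [g.idx + 20]
11. n6.wid = false  [g.idx > -8]
12. n5.val = 16  [S.acc + 4]
13. n5.pre = "xp"  ["xp"]
14. n5.lab = 11  [S.acc - 1]
15. n4.live = true  [A.lab > 10]
16. n4.sig = 1  [len(A.pre) - 1]
17. n3.wid = -3  [B.sig * 2 - 5]
18. n3.cnt = -8  [-8]
19. n0.acc = 8  [8]
20. n0.wid = true  [e.pre > 17]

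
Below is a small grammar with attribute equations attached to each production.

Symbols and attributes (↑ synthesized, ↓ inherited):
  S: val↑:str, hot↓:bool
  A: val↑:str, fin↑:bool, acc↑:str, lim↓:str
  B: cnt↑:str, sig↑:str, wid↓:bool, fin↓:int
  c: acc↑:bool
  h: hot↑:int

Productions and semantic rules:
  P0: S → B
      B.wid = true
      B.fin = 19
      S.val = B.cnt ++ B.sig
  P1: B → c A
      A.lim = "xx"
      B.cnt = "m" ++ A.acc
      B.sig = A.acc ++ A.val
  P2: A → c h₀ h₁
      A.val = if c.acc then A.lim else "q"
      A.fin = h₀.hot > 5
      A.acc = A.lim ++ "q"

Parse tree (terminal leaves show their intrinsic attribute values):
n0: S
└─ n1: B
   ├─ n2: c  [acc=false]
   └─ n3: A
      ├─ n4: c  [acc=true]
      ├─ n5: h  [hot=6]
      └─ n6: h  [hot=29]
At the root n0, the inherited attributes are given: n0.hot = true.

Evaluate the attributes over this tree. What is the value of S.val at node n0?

"mxxqxxqxx"

1. n0.hot = true  [given at root]
2. n1.wid = true  [true]
3. n1.fin = 19  [19]
4. n2.acc = false  [terminal]
5. n3.lim = "xx"  ["xx"]
6. n4.acc = true  [terminal]
7. n5.hot = 6  [terminal]
8. n6.hot = 29  [terminal]
9. n3.val = "xx"  [if c.acc then A.lim else "q"]
10. n3.fin = true  [h₀.hot > 5]
11. n3.acc = "xxq"  [A.lim ++ "q"]
12. n1.cnt = "mxxq"  ["m" ++ A.acc]
13. n1.sig = "xxqxx"  [A.acc ++ A.val]
14. n0.val = "mxxqxxqxx"  [B.cnt ++ B.sig]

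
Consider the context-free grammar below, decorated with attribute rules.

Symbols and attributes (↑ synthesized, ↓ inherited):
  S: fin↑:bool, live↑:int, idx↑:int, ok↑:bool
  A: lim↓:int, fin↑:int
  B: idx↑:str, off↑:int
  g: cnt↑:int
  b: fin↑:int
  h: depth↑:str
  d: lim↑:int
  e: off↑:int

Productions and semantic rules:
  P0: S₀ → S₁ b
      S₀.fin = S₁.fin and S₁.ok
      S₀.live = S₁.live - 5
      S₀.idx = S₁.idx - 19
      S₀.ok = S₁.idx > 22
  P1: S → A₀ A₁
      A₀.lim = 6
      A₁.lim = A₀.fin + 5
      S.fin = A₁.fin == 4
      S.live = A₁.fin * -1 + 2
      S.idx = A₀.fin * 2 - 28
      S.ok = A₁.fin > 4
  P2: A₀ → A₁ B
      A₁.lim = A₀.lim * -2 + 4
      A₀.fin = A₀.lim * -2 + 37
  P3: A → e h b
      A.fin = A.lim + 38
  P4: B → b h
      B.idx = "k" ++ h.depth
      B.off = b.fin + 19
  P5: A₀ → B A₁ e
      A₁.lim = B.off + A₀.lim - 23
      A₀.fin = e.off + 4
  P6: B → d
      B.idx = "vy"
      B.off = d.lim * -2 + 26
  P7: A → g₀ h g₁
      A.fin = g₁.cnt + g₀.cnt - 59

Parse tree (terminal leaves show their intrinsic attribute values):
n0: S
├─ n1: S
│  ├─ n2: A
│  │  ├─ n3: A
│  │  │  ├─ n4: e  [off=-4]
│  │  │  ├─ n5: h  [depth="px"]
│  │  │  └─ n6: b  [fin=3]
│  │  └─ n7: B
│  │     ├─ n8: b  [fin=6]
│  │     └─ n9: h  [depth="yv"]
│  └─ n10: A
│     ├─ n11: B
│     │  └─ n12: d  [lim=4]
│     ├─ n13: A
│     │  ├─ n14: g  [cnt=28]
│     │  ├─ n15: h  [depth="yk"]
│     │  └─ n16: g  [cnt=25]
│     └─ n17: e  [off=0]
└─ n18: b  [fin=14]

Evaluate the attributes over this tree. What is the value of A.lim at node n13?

1. n2.lim = 6  [6]
2. n3.lim = -8  [A₀.lim * -2 + 4]
3. n4.off = -4  [terminal]
4. n5.depth = "px"  [terminal]
5. n6.fin = 3  [terminal]
6. n3.fin = 30  [A.lim + 38]
7. n8.fin = 6  [terminal]
8. n9.depth = "yv"  [terminal]
9. n7.idx = "kyv"  ["k" ++ h.depth]
10. n7.off = 25  [b.fin + 19]
11. n2.fin = 25  [A₀.lim * -2 + 37]
12. n10.lim = 30  [A₀.fin + 5]
13. n12.lim = 4  [terminal]
14. n11.idx = "vy"  ["vy"]
15. n11.off = 18  [d.lim * -2 + 26]
16. n13.lim = 25  [B.off + A₀.lim - 23]
17. n14.cnt = 28  [terminal]
18. n15.depth = "yk"  [terminal]
19. n16.cnt = 25  [terminal]
20. n13.fin = -6  [g₁.cnt + g₀.cnt - 59]
21. n17.off = 0  [terminal]
22. n10.fin = 4  [e.off + 4]
23. n1.fin = true  [A₁.fin == 4]
24. n1.live = -2  [A₁.fin * -1 + 2]
25. n1.idx = 22  [A₀.fin * 2 - 28]
26. n1.ok = false  [A₁.fin > 4]
27. n18.fin = 14  [terminal]
28. n0.fin = false  [S₁.fin and S₁.ok]
29. n0.live = -7  [S₁.live - 5]
30. n0.idx = 3  [S₁.idx - 19]
31. n0.ok = false  [S₁.idx > 22]

25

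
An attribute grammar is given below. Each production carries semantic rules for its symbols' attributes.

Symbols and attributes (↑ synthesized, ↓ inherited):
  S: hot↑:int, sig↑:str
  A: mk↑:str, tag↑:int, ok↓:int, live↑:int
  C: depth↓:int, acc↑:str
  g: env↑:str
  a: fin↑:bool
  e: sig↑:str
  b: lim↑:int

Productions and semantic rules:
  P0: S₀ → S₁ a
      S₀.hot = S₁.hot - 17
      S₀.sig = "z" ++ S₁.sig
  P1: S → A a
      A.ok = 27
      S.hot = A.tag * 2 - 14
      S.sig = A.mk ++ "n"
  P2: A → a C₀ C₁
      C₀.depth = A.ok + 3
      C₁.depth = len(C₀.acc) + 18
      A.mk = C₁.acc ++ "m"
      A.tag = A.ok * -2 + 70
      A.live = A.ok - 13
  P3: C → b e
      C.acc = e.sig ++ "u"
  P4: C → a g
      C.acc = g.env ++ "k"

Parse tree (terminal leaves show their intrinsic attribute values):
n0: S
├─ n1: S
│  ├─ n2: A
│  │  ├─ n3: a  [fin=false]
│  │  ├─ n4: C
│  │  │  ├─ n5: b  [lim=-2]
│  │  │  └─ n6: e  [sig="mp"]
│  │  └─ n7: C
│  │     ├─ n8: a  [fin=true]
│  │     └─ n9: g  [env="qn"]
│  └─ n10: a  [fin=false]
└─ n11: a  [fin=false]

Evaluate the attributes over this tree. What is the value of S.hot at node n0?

1

1. n2.ok = 27  [27]
2. n3.fin = false  [terminal]
3. n4.depth = 30  [A.ok + 3]
4. n5.lim = -2  [terminal]
5. n6.sig = "mp"  [terminal]
6. n4.acc = "mpu"  [e.sig ++ "u"]
7. n7.depth = 21  [len(C₀.acc) + 18]
8. n8.fin = true  [terminal]
9. n9.env = "qn"  [terminal]
10. n7.acc = "qnk"  [g.env ++ "k"]
11. n2.mk = "qnkm"  [C₁.acc ++ "m"]
12. n2.tag = 16  [A.ok * -2 + 70]
13. n2.live = 14  [A.ok - 13]
14. n10.fin = false  [terminal]
15. n1.hot = 18  [A.tag * 2 - 14]
16. n1.sig = "qnkmn"  [A.mk ++ "n"]
17. n11.fin = false  [terminal]
18. n0.hot = 1  [S₁.hot - 17]
19. n0.sig = "zqnkmn"  ["z" ++ S₁.sig]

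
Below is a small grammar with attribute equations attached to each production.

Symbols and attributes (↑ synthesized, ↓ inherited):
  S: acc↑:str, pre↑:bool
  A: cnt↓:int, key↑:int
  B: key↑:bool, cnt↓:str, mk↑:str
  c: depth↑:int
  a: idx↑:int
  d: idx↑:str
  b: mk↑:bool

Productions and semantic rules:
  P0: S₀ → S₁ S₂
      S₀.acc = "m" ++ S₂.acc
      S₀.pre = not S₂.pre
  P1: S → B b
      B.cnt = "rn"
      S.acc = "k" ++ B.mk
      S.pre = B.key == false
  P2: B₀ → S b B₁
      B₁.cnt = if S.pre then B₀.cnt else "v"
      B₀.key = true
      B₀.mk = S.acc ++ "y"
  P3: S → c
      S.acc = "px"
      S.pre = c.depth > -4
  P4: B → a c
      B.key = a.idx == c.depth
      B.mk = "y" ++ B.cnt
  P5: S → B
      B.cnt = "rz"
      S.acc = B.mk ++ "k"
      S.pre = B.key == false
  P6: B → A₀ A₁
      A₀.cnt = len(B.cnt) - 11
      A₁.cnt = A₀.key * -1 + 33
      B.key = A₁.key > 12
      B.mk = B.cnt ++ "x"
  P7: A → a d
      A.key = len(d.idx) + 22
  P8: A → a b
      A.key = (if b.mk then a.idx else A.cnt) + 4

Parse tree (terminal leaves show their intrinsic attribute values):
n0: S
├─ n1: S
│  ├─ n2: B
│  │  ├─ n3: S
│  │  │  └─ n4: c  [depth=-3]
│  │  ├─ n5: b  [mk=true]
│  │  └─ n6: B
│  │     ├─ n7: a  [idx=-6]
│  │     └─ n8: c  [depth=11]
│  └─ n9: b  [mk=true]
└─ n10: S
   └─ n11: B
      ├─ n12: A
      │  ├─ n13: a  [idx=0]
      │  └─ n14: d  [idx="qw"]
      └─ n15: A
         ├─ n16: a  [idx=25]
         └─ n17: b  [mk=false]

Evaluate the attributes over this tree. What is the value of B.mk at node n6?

1. n2.cnt = "rn"  ["rn"]
2. n4.depth = -3  [terminal]
3. n3.acc = "px"  ["px"]
4. n3.pre = true  [c.depth > -4]
5. n5.mk = true  [terminal]
6. n6.cnt = "rn"  [if S.pre then B₀.cnt else "v"]
7. n7.idx = -6  [terminal]
8. n8.depth = 11  [terminal]
9. n6.key = false  [a.idx == c.depth]
10. n6.mk = "yrn"  ["y" ++ B.cnt]
11. n2.key = true  [true]
12. n2.mk = "pxy"  [S.acc ++ "y"]
13. n9.mk = true  [terminal]
14. n1.acc = "kpxy"  ["k" ++ B.mk]
15. n1.pre = false  [B.key == false]
16. n11.cnt = "rz"  ["rz"]
17. n12.cnt = -9  [len(B.cnt) - 11]
18. n13.idx = 0  [terminal]
19. n14.idx = "qw"  [terminal]
20. n12.key = 24  [len(d.idx) + 22]
21. n15.cnt = 9  [A₀.key * -1 + 33]
22. n16.idx = 25  [terminal]
23. n17.mk = false  [terminal]
24. n15.key = 13  [(if b.mk then a.idx else A.cnt) + 4]
25. n11.key = true  [A₁.key > 12]
26. n11.mk = "rzx"  [B.cnt ++ "x"]
27. n10.acc = "rzxk"  [B.mk ++ "k"]
28. n10.pre = false  [B.key == false]
29. n0.acc = "mrzxk"  ["m" ++ S₂.acc]
30. n0.pre = true  [not S₂.pre]

"yrn"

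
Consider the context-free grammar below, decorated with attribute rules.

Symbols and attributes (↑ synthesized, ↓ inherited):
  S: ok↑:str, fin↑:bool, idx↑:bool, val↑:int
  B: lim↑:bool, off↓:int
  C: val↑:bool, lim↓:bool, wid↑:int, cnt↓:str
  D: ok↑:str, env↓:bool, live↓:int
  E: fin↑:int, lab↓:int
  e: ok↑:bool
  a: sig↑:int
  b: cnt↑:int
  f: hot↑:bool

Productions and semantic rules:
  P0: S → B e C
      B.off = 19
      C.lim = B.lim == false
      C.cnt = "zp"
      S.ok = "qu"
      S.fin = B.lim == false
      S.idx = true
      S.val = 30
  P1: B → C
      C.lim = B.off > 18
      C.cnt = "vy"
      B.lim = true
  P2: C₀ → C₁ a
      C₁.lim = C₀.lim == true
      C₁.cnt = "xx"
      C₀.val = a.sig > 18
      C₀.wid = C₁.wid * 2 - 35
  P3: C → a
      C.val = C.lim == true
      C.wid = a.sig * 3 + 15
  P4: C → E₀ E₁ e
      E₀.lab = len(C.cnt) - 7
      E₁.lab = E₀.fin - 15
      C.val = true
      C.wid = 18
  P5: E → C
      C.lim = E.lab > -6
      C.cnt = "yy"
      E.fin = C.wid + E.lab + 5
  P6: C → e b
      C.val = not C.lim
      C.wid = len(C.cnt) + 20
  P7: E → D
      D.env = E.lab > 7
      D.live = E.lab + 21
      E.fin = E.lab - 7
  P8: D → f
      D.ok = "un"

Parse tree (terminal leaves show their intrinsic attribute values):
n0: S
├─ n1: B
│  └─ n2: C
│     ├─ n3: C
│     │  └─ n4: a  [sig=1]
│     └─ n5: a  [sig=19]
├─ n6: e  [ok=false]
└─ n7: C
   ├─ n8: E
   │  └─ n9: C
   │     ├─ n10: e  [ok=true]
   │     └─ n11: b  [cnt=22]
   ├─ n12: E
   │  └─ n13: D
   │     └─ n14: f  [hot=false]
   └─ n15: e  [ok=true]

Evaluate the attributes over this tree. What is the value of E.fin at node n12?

0

1. n1.off = 19  [19]
2. n2.lim = true  [B.off > 18]
3. n2.cnt = "vy"  ["vy"]
4. n3.lim = true  [C₀.lim == true]
5. n3.cnt = "xx"  ["xx"]
6. n4.sig = 1  [terminal]
7. n3.val = true  [C.lim == true]
8. n3.wid = 18  [a.sig * 3 + 15]
9. n5.sig = 19  [terminal]
10. n2.val = true  [a.sig > 18]
11. n2.wid = 1  [C₁.wid * 2 - 35]
12. n1.lim = true  [true]
13. n6.ok = false  [terminal]
14. n7.lim = false  [B.lim == false]
15. n7.cnt = "zp"  ["zp"]
16. n8.lab = -5  [len(C.cnt) - 7]
17. n9.lim = true  [E.lab > -6]
18. n9.cnt = "yy"  ["yy"]
19. n10.ok = true  [terminal]
20. n11.cnt = 22  [terminal]
21. n9.val = false  [not C.lim]
22. n9.wid = 22  [len(C.cnt) + 20]
23. n8.fin = 22  [C.wid + E.lab + 5]
24. n12.lab = 7  [E₀.fin - 15]
25. n13.env = false  [E.lab > 7]
26. n13.live = 28  [E.lab + 21]
27. n14.hot = false  [terminal]
28. n13.ok = "un"  ["un"]
29. n12.fin = 0  [E.lab - 7]
30. n15.ok = true  [terminal]
31. n7.val = true  [true]
32. n7.wid = 18  [18]
33. n0.ok = "qu"  ["qu"]
34. n0.fin = false  [B.lim == false]
35. n0.idx = true  [true]
36. n0.val = 30  [30]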